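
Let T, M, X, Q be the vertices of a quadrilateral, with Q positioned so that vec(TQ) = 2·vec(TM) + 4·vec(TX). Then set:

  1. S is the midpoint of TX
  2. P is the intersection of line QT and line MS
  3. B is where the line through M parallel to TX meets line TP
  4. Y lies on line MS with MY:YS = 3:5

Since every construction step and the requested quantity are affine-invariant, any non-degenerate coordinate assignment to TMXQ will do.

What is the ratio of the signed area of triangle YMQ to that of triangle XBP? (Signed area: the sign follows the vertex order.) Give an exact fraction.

[YMQ]:[XBP] = -135/64

Work in coordinates with T = (0, 0), M = (1, 0), X = (0, 1), Q = (2, 4).
1. S is the midpoint of TX ⇒ S = (0, 1/2)
2. P is the intersection of line QT and line MS ⇒ P = (1/5, 2/5)
3. B is where the line through M parallel to TX meets line TP ⇒ B = (1, 2)
4. Y lies on line MS with MY:YS = 3:5 ⇒ Y = (5/8, 3/16)
2·[YMQ] = 27/16, 2·[XBP] = -4/5
[YMQ]:[XBP] = 27/16:-4/5 = -135/64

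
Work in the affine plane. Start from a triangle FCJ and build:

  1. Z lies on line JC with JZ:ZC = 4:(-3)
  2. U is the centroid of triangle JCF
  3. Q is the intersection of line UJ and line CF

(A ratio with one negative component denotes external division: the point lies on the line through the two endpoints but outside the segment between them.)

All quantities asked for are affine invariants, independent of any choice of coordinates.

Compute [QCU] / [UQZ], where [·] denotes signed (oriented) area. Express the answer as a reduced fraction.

[QCU]:[UQZ] = 1/4

Set F = (0, 0), C = (1, 0), J = (0, 1); any affine frame gives the same invariant.
1. Z lies on line JC with JZ:ZC = 4:(-3) ⇒ Z = (4, -3)
2. U is the centroid of triangle JCF ⇒ U = (1/3, 1/3)
3. Q is the intersection of line UJ and line CF ⇒ Q = (1/2, 0)
2·[QCU] = 1/6, 2·[UQZ] = 2/3
[QCU]:[UQZ] = 1/6:2/3 = 1/4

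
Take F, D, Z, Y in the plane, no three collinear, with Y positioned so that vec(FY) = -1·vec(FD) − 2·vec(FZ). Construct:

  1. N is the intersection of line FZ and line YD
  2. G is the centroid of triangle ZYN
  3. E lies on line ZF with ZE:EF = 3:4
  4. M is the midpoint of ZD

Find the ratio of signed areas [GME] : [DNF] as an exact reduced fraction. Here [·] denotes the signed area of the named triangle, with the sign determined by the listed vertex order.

[GME]:[DNF] = -9/14

Work in coordinates with F = (0, 0), D = (1, 0), Z = (0, 1), Y = (-1, -2).
1. N is the intersection of line FZ and line YD ⇒ N = (0, -1)
2. G is the centroid of triangle ZYN ⇒ G = (-1/3, -2/3)
3. E lies on line ZF with ZE:EF = 3:4 ⇒ E = (0, 4/7)
4. M is the midpoint of ZD ⇒ M = (1/2, 1/2)
2·[GME] = 9/14, 2·[DNF] = -1
[GME]:[DNF] = 9/14:-1 = -9/14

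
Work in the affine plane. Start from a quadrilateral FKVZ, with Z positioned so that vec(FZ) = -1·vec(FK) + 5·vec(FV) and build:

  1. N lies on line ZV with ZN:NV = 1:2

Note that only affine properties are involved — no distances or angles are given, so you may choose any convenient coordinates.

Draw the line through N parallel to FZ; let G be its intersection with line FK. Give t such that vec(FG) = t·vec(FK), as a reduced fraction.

t = 1/15

Work in coordinates with F = (0, 0), K = (1, 0), V = (0, 1), Z = (-1, 5).
1. N lies on line ZV with ZN:NV = 1:2 ⇒ N = (-2/3, 11/3)
through N parallel to FZ: direction (-1, 5); meets FK at G = (1/15, 0)
G = F + t·(K−F) with t = 1/15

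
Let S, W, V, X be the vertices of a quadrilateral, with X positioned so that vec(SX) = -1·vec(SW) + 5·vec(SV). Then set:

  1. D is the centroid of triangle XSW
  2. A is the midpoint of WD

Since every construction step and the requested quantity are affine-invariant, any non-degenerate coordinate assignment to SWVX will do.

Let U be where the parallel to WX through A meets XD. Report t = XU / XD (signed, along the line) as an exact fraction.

t = 1/2

Work in coordinates with S = (0, 0), W = (1, 0), V = (0, 1), X = (-1, 5).
1. D is the centroid of triangle XSW ⇒ D = (0, 5/3)
2. A is the midpoint of WD ⇒ A = (1/2, 5/6)
through A parallel to WX: direction (-2, 5); meets XD at U = (-1/2, 10/3)
U = X + t·(D−X) with t = 1/2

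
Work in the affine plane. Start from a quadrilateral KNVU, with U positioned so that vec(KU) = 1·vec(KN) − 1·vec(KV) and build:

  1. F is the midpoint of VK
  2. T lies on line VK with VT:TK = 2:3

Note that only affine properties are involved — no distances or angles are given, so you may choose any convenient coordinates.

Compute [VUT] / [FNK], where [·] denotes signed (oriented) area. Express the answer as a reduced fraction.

[VUT]:[FNK] = 4/5

Set K = (0, 0), N = (1, 0), V = (0, 1), U = (1, -1); any affine frame gives the same invariant.
1. F is the midpoint of VK ⇒ F = (0, 1/2)
2. T lies on line VK with VT:TK = 2:3 ⇒ T = (0, 3/5)
2·[VUT] = -2/5, 2·[FNK] = -1/2
[VUT]:[FNK] = -2/5:-1/2 = 4/5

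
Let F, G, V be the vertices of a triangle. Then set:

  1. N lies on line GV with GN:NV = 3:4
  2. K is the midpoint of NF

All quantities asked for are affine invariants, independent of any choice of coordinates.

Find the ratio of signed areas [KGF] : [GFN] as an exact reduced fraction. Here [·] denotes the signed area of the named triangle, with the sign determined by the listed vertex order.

[KGF]:[GFN] = 1/2

Work in coordinates with F = (0, 0), G = (1, 0), V = (0, 1).
1. N lies on line GV with GN:NV = 3:4 ⇒ N = (4/7, 3/7)
2. K is the midpoint of NF ⇒ K = (2/7, 3/14)
2·[KGF] = -3/14, 2·[GFN] = -3/7
[KGF]:[GFN] = -3/14:-3/7 = 1/2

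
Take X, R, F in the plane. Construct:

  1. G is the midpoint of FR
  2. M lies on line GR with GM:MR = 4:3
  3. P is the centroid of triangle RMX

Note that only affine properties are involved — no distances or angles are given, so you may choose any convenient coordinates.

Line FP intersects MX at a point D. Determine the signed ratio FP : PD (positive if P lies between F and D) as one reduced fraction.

Assign X = (0, 0), R = (1, 0), F = (0, 1) — the answer is frame-independent, so this choice is without loss of generality.
1. G is the midpoint of FR ⇒ G = (1/2, 1/2)
2. M lies on line GR with GM:MR = 4:3 ⇒ M = (11/14, 3/14)
3. P is the centroid of triangle RMX ⇒ P = (25/42, 1/14)
line FP meets MX at D = (275/504, 25/168)
P = F + t·(D−F) with t = 12/11, so FP:PD = 12/11:-1/11

FP:PD = -12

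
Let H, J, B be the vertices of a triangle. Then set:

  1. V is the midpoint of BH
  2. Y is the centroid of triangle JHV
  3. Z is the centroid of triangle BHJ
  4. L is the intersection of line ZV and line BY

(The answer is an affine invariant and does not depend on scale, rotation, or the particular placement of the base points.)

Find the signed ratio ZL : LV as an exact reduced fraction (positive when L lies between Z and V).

ZL:LV = 1/3

Choose coordinates H = (0, 0), J = (1, 0), B = (0, 1).
1. V is the midpoint of BH ⇒ V = (0, 1/2)
2. Y is the centroid of triangle JHV ⇒ Y = (1/3, 1/6)
3. Z is the centroid of triangle BHJ ⇒ Z = (1/3, 1/3)
4. L is the intersection of line ZV and line BY ⇒ L = (1/4, 3/8)
L = Z + t·(V−Z) with t = 1/4, so ZL:LV = t:(1−t) = 1/4:3/4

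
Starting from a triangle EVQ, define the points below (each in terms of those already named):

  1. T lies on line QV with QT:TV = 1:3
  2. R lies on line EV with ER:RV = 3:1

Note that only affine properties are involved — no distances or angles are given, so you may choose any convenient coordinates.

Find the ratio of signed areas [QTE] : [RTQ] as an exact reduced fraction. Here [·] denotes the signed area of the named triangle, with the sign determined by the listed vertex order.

Choose coordinates E = (0, 0), V = (1, 0), Q = (0, 1).
1. T lies on line QV with QT:TV = 1:3 ⇒ T = (1/4, 3/4)
2. R lies on line EV with ER:RV = 3:1 ⇒ R = (3/4, 0)
2·[QTE] = -1/4, 2·[RTQ] = 1/16
[QTE]:[RTQ] = -1/4:1/16 = -4

[QTE]:[RTQ] = -4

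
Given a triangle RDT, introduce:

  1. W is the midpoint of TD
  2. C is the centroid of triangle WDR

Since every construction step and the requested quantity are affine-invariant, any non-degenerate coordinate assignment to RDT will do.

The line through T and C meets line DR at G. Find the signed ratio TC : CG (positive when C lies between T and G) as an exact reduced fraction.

Work in coordinates with R = (0, 0), D = (1, 0), T = (0, 1).
1. W is the midpoint of TD ⇒ W = (1/2, 1/2)
2. C is the centroid of triangle WDR ⇒ C = (1/2, 1/6)
line TC meets DR at G = (3/5, 0)
C = T + t·(G−T) with t = 5/6, so TC:CG = 5/6:1/6

TC:CG = 5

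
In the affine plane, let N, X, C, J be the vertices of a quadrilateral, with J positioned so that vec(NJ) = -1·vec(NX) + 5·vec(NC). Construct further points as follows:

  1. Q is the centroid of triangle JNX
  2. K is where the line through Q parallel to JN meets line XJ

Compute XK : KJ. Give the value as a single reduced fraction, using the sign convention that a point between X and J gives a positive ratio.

Assign N = (0, 0), X = (1, 0), C = (0, 1), J = (-1, 5) — the answer is frame-independent, so this choice is without loss of generality.
1. Q is the centroid of triangle JNX ⇒ Q = (0, 5/3)
2. K is where the line through Q parallel to JN meets line XJ ⇒ K = (-1/3, 10/3)
K = X + t·(J−X) with t = 2/3, so XK:KJ = t:(1−t) = 2/3:1/3

XK:KJ = 2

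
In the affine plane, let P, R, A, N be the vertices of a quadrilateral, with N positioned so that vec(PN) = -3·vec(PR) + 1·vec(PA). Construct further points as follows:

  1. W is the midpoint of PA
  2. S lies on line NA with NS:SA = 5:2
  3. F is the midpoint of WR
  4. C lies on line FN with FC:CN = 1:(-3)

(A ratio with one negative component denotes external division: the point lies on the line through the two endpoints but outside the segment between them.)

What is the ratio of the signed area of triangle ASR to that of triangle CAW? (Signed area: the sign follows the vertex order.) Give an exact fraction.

[ASR]:[CAW] = 16/21

Work in coordinates with P = (0, 0), R = (1, 0), A = (0, 1), N = (-3, 1).
1. W is the midpoint of PA ⇒ W = (0, 1/2)
2. S lies on line NA with NS:SA = 5:2 ⇒ S = (-6/7, 1)
3. F is the midpoint of WR ⇒ F = (1/2, 1/4)
4. C lies on line FN with FC:CN = 1:(-3) ⇒ C = (9/4, -1/8)
2·[ASR] = 6/7, 2·[CAW] = 9/8
[ASR]:[CAW] = 6/7:9/8 = 16/21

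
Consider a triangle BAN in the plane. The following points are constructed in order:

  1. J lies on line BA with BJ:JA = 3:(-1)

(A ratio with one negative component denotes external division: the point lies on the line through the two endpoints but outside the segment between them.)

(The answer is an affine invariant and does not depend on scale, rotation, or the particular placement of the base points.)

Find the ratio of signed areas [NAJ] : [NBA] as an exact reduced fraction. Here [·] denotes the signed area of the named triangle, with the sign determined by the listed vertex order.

Assign B = (0, 0), A = (1, 0), N = (0, 1) — the answer is frame-independent, so this choice is without loss of generality.
1. J lies on line BA with BJ:JA = 3:(-1) ⇒ J = (3/2, 0)
2·[NAJ] = 1/2, 2·[NBA] = 1
[NAJ]:[NBA] = 1/2:1 = 1/2

[NAJ]:[NBA] = 1/2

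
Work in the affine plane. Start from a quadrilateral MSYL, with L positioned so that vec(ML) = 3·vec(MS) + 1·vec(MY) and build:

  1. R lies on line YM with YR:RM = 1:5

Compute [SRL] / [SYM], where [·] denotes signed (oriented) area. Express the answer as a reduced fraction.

[SRL]:[SYM] = -8/3

Work in coordinates with M = (0, 0), S = (1, 0), Y = (0, 1), L = (3, 1).
1. R lies on line YM with YR:RM = 1:5 ⇒ R = (0, 5/6)
2·[SRL] = -8/3, 2·[SYM] = 1
[SRL]:[SYM] = -8/3:1 = -8/3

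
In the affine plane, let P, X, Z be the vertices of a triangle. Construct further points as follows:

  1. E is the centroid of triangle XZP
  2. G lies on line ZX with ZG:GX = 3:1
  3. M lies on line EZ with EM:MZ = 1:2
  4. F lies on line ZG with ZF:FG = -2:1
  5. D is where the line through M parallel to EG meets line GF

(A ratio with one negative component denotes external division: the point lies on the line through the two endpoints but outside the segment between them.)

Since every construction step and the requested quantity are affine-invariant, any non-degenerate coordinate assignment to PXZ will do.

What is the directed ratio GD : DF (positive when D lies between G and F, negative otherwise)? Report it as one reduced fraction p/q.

GD:DF = -1/4

Work in coordinates with P = (0, 0), X = (1, 0), Z = (0, 1).
1. E is the centroid of triangle XZP ⇒ E = (1/3, 1/3)
2. G lies on line ZX with ZG:GX = 3:1 ⇒ G = (3/4, 1/4)
3. M lies on line EZ with EM:MZ = 1:2 ⇒ M = (2/9, 5/9)
4. F lies on line ZG with ZF:FG = -2:1 ⇒ F = (3/2, -1/2)
5. D is where the line through M parallel to EG meets line GF ⇒ D = (1/2, 1/2)
D = G + t·(F−G) with t = -1/3, so GD:DF = t:(1−t) = -1/3:4/3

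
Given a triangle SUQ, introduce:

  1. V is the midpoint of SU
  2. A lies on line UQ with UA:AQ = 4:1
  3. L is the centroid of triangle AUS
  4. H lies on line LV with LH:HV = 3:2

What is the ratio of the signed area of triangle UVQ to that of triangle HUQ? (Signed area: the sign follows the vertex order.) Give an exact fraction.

[UVQ]:[HUQ] = -15/13

Assign S = (0, 0), U = (1, 0), Q = (0, 1) — the answer is frame-independent, so this choice is without loss of generality.
1. V is the midpoint of SU ⇒ V = (1/2, 0)
2. A lies on line UQ with UA:AQ = 4:1 ⇒ A = (1/5, 4/5)
3. L is the centroid of triangle AUS ⇒ L = (2/5, 4/15)
4. H lies on line LV with LH:HV = 3:2 ⇒ H = (23/50, 8/75)
2·[UVQ] = -1/2, 2·[HUQ] = 13/30
[UVQ]:[HUQ] = -1/2:13/30 = -15/13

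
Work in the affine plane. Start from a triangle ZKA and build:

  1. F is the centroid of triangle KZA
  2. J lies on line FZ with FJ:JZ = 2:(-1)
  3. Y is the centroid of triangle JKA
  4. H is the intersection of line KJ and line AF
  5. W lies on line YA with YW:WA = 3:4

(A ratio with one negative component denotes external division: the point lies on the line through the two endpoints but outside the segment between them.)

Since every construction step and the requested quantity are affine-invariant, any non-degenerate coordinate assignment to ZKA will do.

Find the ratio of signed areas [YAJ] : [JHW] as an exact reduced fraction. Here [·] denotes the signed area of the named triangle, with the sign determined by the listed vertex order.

[YAJ]:[JHW] = 21/26

Choose coordinates Z = (0, 0), K = (1, 0), A = (0, 1).
1. F is the centroid of triangle KZA ⇒ F = (1/3, 1/3)
2. J lies on line FZ with FJ:JZ = 2:(-1) ⇒ J = (-1/3, -1/3)
3. Y is the centroid of triangle JKA ⇒ Y = (2/9, 2/9)
4. H is the intersection of line KJ and line AF ⇒ H = (5/9, -1/9)
5. W lies on line YA with YW:WA = 3:4 ⇒ W = (8/63, 5/9)
2·[YAJ] = 5/9, 2·[JHW] = 130/189
[YAJ]:[JHW] = 5/9:130/189 = 21/26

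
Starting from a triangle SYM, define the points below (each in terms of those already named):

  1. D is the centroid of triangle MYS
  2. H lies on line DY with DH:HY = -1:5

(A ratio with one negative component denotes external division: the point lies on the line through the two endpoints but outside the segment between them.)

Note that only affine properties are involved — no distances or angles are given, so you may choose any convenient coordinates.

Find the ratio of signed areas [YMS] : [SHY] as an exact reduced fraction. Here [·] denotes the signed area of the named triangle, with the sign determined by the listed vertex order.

Assign S = (0, 0), Y = (1, 0), M = (0, 1) — the answer is frame-independent, so this choice is without loss of generality.
1. D is the centroid of triangle MYS ⇒ D = (1/3, 1/3)
2. H lies on line DY with DH:HY = -1:5 ⇒ H = (1/6, 5/12)
2·[YMS] = 1, 2·[SHY] = -5/12
[YMS]:[SHY] = 1:-5/12 = -12/5

[YMS]:[SHY] = -12/5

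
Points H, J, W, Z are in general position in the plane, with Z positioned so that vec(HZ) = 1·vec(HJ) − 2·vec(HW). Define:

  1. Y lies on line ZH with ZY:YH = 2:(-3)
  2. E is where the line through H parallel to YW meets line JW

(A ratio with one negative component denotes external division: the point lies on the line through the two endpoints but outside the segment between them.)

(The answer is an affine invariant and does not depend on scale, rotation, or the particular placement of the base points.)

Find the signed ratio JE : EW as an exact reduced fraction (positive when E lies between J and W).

Choose coordinates H = (0, 0), J = (1, 0), W = (0, 1), Z = (1, -2).
1. Y lies on line ZH with ZY:YH = 2:(-3) ⇒ Y = (3, -6)
2. E is where the line through H parallel to YW meets line JW ⇒ E = (-3/4, 7/4)
E = J + t·(W−J) with t = 7/4, so JE:EW = t:(1−t) = 7/4:-3/4

JE:EW = -7/3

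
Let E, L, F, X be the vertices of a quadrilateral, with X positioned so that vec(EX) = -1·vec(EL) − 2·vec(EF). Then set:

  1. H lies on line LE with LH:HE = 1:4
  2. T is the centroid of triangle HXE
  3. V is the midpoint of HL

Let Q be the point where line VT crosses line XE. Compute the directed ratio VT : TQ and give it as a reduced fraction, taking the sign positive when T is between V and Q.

VT:TQ = 19/8

Set E = (0, 0), L = (1, 0), F = (0, 1), X = (-1, -2); any affine frame gives the same invariant.
1. H lies on line LE with LH:HE = 1:4 ⇒ H = (4/5, 0)
2. T is the centroid of triangle HXE ⇒ T = (-1/15, -2/3)
3. V is the midpoint of HL ⇒ V = (9/10, 0)
line VT meets XE at Q = (-9/19, -18/19)
T = V + t·(Q−V) with t = 19/27, so VT:TQ = 19/27:8/27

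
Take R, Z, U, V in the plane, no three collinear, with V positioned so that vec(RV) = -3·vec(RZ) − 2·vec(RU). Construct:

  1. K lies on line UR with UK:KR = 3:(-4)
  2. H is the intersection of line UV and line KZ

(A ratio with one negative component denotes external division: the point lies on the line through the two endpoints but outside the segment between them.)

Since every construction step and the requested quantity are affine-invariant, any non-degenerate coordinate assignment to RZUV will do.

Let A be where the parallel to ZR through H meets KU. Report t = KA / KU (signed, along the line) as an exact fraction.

t = 4/5

Assign R = (0, 0), Z = (1, 0), U = (0, 1), V = (-3, -2) — the answer is frame-independent, so this choice is without loss of generality.
1. K lies on line UR with UK:KR = 3:(-4) ⇒ K = (0, 4)
2. H is the intersection of line UV and line KZ ⇒ H = (3/5, 8/5)
through H parallel to ZR: direction (-1, 0); meets KU at A = (0, 8/5)
A = K + t·(U−K) with t = 4/5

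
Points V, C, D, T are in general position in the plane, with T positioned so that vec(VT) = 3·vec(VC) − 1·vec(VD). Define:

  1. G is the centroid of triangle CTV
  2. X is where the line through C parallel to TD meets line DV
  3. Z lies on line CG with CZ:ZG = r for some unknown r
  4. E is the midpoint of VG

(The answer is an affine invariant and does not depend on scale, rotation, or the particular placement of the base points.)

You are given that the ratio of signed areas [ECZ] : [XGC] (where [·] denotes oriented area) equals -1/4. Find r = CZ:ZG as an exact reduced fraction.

Choose coordinates V = (0, 0), C = (1, 0), D = (0, 1), T = (3, -1).
1. G is the centroid of triangle CTV ⇒ G = (4/3, -1/3)
2. X is where the line through C parallel to TD meets line DV ⇒ X = (0, 2/3)
3. With CZ:ZG = r, write λ = r/(r+1) so Z = C + λ·(G−C); Z is affine-linear in λ
4. E is the midpoint of VG ⇒ E = (2/3, -1/6)
Every point depending on Z is an affine combination of Z and λ-independent points, so each such coordinate is linear in λ; the λ² term in each signed area is a multiple of (G−C)×(G−C) = 0, so 2·[ECZ] and 2·[XGC] are each linear in λ. Evaluating at λ=0 and λ=1:
  2·[ECZ] = -1/6·λ,   2·[XGC] = 1/9
So [ECZ]:[XGC] = (-1/6·λ) / (1/9). Setting this equal to -1/4:
  -1/6·λ = -1/4·(1/9)  ⇒  λ = 1/6
Then r = λ/(1−λ) = (1/6)/(5/6) = 1/5. Check: with r = 1/5, Z = (19/18, -1/18) and [ECZ]:[XGC] = -1/4 as required.

r = 1/5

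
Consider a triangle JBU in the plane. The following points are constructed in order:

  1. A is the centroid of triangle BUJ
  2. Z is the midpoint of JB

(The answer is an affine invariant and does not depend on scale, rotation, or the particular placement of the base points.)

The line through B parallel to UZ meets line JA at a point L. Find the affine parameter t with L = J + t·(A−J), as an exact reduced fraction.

t = 2

Choose coordinates J = (0, 0), B = (1, 0), U = (0, 1).
1. A is the centroid of triangle BUJ ⇒ A = (1/3, 1/3)
2. Z is the midpoint of JB ⇒ Z = (1/2, 0)
through B parallel to UZ: direction (1/2, -1); meets JA at L = (2/3, 2/3)
L = J + t·(A−J) with t = 2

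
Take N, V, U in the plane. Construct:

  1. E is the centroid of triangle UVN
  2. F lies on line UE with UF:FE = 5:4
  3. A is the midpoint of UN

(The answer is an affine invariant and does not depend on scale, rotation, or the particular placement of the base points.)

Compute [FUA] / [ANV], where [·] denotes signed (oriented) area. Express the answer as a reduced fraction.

Work in coordinates with N = (0, 0), V = (1, 0), U = (0, 1).
1. E is the centroid of triangle UVN ⇒ E = (1/3, 1/3)
2. F lies on line UE with UF:FE = 5:4 ⇒ F = (5/27, 17/27)
3. A is the midpoint of UN ⇒ A = (0, 1/2)
2·[FUA] = 5/54, 2·[ANV] = 1/2
[FUA]:[ANV] = 5/54:1/2 = 5/27

[FUA]:[ANV] = 5/27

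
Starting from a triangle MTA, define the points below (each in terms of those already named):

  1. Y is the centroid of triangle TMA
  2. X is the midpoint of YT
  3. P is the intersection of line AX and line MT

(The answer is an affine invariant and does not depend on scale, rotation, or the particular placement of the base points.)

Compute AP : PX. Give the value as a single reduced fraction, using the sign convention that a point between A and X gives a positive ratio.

Choose coordinates M = (0, 0), T = (1, 0), A = (0, 1).
1. Y is the centroid of triangle TMA ⇒ Y = (1/3, 1/3)
2. X is the midpoint of YT ⇒ X = (2/3, 1/6)
3. P is the intersection of line AX and line MT ⇒ P = (4/5, 0)
P = A + t·(X−A) with t = 6/5, so AP:PX = t:(1−t) = 6/5:-1/5

AP:PX = -6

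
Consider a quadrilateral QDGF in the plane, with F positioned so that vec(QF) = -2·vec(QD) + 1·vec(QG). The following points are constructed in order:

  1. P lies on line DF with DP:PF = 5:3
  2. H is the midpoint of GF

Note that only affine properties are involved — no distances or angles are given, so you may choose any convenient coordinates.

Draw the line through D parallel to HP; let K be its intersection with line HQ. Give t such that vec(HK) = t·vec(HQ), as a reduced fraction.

t = 5/2

Assign Q = (0, 0), D = (1, 0), G = (0, 1), F = (-2, 1) — the answer is frame-independent, so this choice is without loss of generality.
1. P lies on line DF with DP:PF = 5:3 ⇒ P = (-7/8, 5/8)
2. H is the midpoint of GF ⇒ H = (-1, 1)
through D parallel to HP: direction (1/8, -3/8); meets HQ at K = (3/2, -3/2)
K = H + t·(Q−H) with t = 5/2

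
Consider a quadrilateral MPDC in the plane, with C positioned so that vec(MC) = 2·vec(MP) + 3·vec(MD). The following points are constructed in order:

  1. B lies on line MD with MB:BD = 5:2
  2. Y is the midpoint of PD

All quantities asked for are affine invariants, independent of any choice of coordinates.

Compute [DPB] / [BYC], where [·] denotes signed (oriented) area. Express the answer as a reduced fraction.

[DPB]:[BYC] = -2/11

Set M = (0, 0), P = (1, 0), D = (0, 1), C = (2, 3); any affine frame gives the same invariant.
1. B lies on line MD with MB:BD = 5:2 ⇒ B = (0, 5/7)
2. Y is the midpoint of PD ⇒ Y = (1/2, 1/2)
2·[DPB] = -2/7, 2·[BYC] = 11/7
[DPB]:[BYC] = -2/7:11/7 = -2/11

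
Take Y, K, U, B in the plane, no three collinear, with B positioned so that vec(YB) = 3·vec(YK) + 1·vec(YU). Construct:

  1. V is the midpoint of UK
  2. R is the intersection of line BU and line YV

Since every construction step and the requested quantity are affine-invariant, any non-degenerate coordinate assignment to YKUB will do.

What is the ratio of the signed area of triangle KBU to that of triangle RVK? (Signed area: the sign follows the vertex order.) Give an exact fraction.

[KBU]:[RVK] = 6

Choose coordinates Y = (0, 0), K = (1, 0), U = (0, 1), B = (3, 1).
1. V is the midpoint of UK ⇒ V = (1/2, 1/2)
2. R is the intersection of line BU and line YV ⇒ R = (1, 1)
2·[KBU] = 3, 2·[RVK] = 1/2
[KBU]:[RVK] = 3:1/2 = 6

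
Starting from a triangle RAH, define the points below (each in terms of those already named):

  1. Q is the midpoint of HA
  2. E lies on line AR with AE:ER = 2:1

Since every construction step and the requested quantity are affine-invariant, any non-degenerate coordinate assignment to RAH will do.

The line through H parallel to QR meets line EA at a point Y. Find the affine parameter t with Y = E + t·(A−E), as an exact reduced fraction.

Set R = (0, 0), A = (1, 0), H = (0, 1); any affine frame gives the same invariant.
1. Q is the midpoint of HA ⇒ Q = (1/2, 1/2)
2. E lies on line AR with AE:ER = 2:1 ⇒ E = (1/3, 0)
through H parallel to QR: direction (-1/2, -1/2); meets EA at Y = (-1, 0)
Y = E + t·(A−E) with t = -2

t = -2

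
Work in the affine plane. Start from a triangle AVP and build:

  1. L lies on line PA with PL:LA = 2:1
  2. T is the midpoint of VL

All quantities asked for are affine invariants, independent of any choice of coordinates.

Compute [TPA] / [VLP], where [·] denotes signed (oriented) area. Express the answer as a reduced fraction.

Set A = (0, 0), V = (1, 0), P = (0, 1); any affine frame gives the same invariant.
1. L lies on line PA with PL:LA = 2:1 ⇒ L = (0, 1/3)
2. T is the midpoint of VL ⇒ T = (1/2, 1/6)
2·[TPA] = 1/2, 2·[VLP] = -2/3
[TPA]:[VLP] = 1/2:-2/3 = -3/4

[TPA]:[VLP] = -3/4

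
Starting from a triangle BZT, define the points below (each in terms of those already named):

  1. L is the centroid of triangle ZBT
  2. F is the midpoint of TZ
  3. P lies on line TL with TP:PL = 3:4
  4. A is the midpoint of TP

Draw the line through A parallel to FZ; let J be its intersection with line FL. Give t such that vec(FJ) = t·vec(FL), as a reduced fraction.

Assign B = (0, 0), Z = (1, 0), T = (0, 1) — the answer is frame-independent, so this choice is without loss of generality.
1. L is the centroid of triangle ZBT ⇒ L = (1/3, 1/3)
2. F is the midpoint of TZ ⇒ F = (1/2, 1/2)
3. P lies on line TL with TP:PL = 3:4 ⇒ P = (1/7, 5/7)
4. A is the midpoint of TP ⇒ A = (1/14, 6/7)
through A parallel to FZ: direction (1/2, -1/2); meets FL at J = (13/28, 13/28)
J = F + t·(L−F) with t = 3/14

t = 3/14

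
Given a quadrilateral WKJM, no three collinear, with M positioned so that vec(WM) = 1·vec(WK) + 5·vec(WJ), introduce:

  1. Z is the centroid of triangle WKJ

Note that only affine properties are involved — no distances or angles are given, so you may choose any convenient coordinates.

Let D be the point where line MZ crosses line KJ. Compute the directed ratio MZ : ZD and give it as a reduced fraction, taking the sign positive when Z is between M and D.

Choose coordinates W = (0, 0), K = (1, 0), J = (0, 1), M = (1, 5).
1. Z is the centroid of triangle WKJ ⇒ Z = (1/3, 1/3)
line MZ meets KJ at D = (3/8, 5/8)
Z = M + t·(D−M) with t = 16/15, so MZ:ZD = 16/15:-1/15

MZ:ZD = -16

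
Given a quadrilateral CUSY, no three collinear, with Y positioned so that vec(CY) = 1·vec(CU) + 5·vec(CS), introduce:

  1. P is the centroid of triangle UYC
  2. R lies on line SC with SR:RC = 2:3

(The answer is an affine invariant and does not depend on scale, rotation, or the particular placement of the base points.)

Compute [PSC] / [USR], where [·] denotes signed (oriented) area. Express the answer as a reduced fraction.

[PSC]:[USR] = 5/3

Set C = (0, 0), U = (1, 0), S = (0, 1), Y = (1, 5); any affine frame gives the same invariant.
1. P is the centroid of triangle UYC ⇒ P = (2/3, 5/3)
2. R lies on line SC with SR:RC = 2:3 ⇒ R = (0, 3/5)
2·[PSC] = 2/3, 2·[USR] = 2/5
[PSC]:[USR] = 2/3:2/5 = 5/3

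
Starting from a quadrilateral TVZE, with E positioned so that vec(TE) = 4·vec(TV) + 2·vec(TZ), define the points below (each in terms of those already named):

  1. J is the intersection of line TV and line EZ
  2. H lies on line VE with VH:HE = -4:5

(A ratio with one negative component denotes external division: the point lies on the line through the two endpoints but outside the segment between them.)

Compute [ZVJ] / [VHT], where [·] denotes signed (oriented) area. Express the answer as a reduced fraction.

[ZVJ]:[VHT] = 5/8

Assign T = (0, 0), V = (1, 0), Z = (0, 1), E = (4, 2) — the answer is frame-independent, so this choice is without loss of generality.
1. J is the intersection of line TV and line EZ ⇒ J = (-4, 0)
2. H lies on line VE with VH:HE = -4:5 ⇒ H = (-11, -8)
2·[ZVJ] = -5, 2·[VHT] = -8
[ZVJ]:[VHT] = -5:-8 = 5/8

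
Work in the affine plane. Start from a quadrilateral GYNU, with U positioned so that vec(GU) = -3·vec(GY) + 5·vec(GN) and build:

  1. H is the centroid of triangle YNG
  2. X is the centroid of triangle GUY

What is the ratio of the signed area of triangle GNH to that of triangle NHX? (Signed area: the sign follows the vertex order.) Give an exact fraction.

Set G = (0, 0), Y = (1, 0), N = (0, 1), U = (-3, 5); any affine frame gives the same invariant.
1. H is the centroid of triangle YNG ⇒ H = (1/3, 1/3)
2. X is the centroid of triangle GUY ⇒ X = (-2/3, 5/3)
2·[GNH] = -1/3, 2·[NHX] = -2/9
[GNH]:[NHX] = -1/3:-2/9 = 3/2

[GNH]:[NHX] = 3/2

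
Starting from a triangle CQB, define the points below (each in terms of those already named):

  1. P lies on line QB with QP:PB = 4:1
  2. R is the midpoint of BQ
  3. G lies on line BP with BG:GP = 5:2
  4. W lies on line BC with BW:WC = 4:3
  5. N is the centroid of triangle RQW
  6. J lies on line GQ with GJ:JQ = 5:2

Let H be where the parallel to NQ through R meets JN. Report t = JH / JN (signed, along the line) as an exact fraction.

Work in coordinates with C = (0, 0), Q = (1, 0), B = (0, 1).
1. P lies on line QB with QP:PB = 4:1 ⇒ P = (1/5, 4/5)
2. R is the midpoint of BQ ⇒ R = (1/2, 1/2)
3. G lies on line BP with BG:GP = 5:2 ⇒ G = (1/7, 6/7)
4. W lies on line BC with BW:WC = 4:3 ⇒ W = (0, 3/7)
5. N is the centroid of triangle RQW ⇒ N = (1/2, 13/42)
6. J lies on line GQ with GJ:JQ = 5:2 ⇒ J = (37/49, 12/49)
through R parallel to NQ: direction (1/2, -13/42); meets JN at H = (49/48, 179/1008)
H = J + t·(N−J) with t = -25/24

t = -25/24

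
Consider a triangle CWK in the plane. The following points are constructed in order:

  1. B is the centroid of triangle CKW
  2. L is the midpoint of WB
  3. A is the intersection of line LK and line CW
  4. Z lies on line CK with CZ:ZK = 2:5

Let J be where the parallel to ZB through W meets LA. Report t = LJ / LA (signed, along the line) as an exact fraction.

Work in coordinates with C = (0, 0), W = (1, 0), K = (0, 1).
1. B is the centroid of triangle CKW ⇒ B = (1/3, 1/3)
2. L is the midpoint of WB ⇒ L = (2/3, 1/6)
3. A is the intersection of line LK and line CW ⇒ A = (4/5, 0)
4. Z lies on line CK with CZ:ZK = 2:5 ⇒ Z = (0, 2/7)
through W parallel to ZB: direction (1/3, 1/21); meets LA at J = (32/39, -1/39)
J = L + t·(A−L) with t = 15/13

t = 15/13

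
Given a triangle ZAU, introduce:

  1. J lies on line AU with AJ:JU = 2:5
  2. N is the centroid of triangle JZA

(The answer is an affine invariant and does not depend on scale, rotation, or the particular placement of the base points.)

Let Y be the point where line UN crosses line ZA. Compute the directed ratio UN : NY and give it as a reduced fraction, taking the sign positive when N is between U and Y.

Choose coordinates Z = (0, 0), A = (1, 0), U = (0, 1).
1. J lies on line AU with AJ:JU = 2:5 ⇒ J = (5/7, 2/7)
2. N is the centroid of triangle JZA ⇒ N = (4/7, 2/21)
line UN meets ZA at Y = (12/19, 0)
N = U + t·(Y−U) with t = 19/21, so UN:NY = 19/21:2/21

UN:NY = 19/2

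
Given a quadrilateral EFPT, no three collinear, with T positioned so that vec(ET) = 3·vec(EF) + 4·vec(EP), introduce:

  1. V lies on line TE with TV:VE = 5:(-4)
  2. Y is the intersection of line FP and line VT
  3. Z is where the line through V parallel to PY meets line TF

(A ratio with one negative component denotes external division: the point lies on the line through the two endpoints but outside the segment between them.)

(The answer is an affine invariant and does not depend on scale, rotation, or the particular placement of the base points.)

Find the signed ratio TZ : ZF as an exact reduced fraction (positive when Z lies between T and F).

TZ:ZF = -35/29

Work in coordinates with E = (0, 0), F = (1, 0), P = (0, 1), T = (3, 4).
1. V lies on line TE with TV:VE = 5:(-4) ⇒ V = (-12, -16)
2. Y is the intersection of line FP and line VT ⇒ Y = (3/7, 4/7)
3. Z is where the line through V parallel to PY meets line TF ⇒ Z = (-26/3, -58/3)
Z = T + t·(F−T) with t = 35/6, so TZ:ZF = t:(1−t) = 35/6:-29/6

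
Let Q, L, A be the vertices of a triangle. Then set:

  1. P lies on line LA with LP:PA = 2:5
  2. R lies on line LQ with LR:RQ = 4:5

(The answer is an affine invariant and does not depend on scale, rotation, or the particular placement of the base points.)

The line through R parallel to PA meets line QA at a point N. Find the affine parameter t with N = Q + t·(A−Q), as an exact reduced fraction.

Set Q = (0, 0), L = (1, 0), A = (0, 1); any affine frame gives the same invariant.
1. P lies on line LA with LP:PA = 2:5 ⇒ P = (5/7, 2/7)
2. R lies on line LQ with LR:RQ = 4:5 ⇒ R = (5/9, 0)
through R parallel to PA: direction (-5/7, 5/7); meets QA at N = (0, 5/9)
N = Q + t·(A−Q) with t = 5/9

t = 5/9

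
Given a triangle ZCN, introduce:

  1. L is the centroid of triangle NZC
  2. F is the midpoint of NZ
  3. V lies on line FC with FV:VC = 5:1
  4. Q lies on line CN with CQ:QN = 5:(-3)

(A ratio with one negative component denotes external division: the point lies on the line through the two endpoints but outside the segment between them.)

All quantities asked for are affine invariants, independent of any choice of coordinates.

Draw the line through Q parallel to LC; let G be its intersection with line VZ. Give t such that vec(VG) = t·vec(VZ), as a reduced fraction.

Work in coordinates with Z = (0, 0), C = (1, 0), N = (0, 1).
1. L is the centroid of triangle NZC ⇒ L = (1/3, 1/3)
2. F is the midpoint of NZ ⇒ F = (0, 1/2)
3. V lies on line FC with FV:VC = 5:1 ⇒ V = (5/6, 1/12)
4. Q lies on line CN with CQ:QN = 5:(-3) ⇒ Q = (-3/2, 5/2)
through Q parallel to LC: direction (2/3, -1/3); meets VZ at G = (35/12, 7/24)
G = V + t·(Z−V) with t = -5/2

t = -5/2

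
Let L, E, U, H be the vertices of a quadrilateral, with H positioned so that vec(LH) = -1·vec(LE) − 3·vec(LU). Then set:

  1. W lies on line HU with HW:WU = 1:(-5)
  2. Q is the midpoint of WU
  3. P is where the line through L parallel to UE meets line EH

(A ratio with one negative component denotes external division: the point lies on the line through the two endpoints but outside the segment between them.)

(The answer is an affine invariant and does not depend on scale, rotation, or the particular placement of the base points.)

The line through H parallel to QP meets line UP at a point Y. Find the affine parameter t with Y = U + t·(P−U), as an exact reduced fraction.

Work in coordinates with L = (0, 0), E = (1, 0), U = (0, 1), H = (-1, -3).
1. W lies on line HU with HW:WU = 1:(-5) ⇒ W = (-5/4, -4)
2. Q is the midpoint of WU ⇒ Q = (-5/8, -3/2)
3. P is where the line through L parallel to UE meets line EH ⇒ P = (3/5, -3/5)
through H parallel to QP: direction (49/40, 9/10); meets UP at Y = (24/25, -39/25)
Y = U + t·(P−U) with t = 8/5

t = 8/5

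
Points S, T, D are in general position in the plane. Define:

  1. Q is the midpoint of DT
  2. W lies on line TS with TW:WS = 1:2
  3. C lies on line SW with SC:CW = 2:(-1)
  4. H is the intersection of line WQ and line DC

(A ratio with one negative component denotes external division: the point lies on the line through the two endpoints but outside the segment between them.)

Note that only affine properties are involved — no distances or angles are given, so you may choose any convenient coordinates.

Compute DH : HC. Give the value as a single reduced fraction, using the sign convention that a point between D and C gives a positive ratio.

DH:HC = 1/2

Choose coordinates S = (0, 0), T = (1, 0), D = (0, 1).
1. Q is the midpoint of DT ⇒ Q = (1/2, 1/2)
2. W lies on line TS with TW:WS = 1:2 ⇒ W = (2/3, 0)
3. C lies on line SW with SC:CW = 2:(-1) ⇒ C = (4/3, 0)
4. H is the intersection of line WQ and line DC ⇒ H = (4/9, 2/3)
H = D + t·(C−D) with t = 1/3, so DH:HC = t:(1−t) = 1/3:2/3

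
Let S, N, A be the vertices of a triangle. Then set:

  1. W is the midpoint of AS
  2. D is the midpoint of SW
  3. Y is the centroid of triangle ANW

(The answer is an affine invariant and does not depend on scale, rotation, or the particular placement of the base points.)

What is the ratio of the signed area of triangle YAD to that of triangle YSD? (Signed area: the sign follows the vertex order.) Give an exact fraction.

Assign S = (0, 0), N = (1, 0), A = (0, 1) — the answer is frame-independent, so this choice is without loss of generality.
1. W is the midpoint of AS ⇒ W = (0, 1/2)
2. D is the midpoint of SW ⇒ D = (0, 1/4)
3. Y is the centroid of triangle ANW ⇒ Y = (1/3, 1/2)
2·[YAD] = 1/4, 2·[YSD] = -1/12
[YAD]:[YSD] = 1/4:-1/12 = -3

[YAD]:[YSD] = -3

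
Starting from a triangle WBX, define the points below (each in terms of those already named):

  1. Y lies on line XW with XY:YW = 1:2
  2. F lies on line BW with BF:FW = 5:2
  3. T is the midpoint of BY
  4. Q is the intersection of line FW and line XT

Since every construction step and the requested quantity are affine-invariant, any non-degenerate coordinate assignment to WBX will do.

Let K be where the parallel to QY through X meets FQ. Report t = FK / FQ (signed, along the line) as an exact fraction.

t = 47/26

Work in coordinates with W = (0, 0), B = (1, 0), X = (0, 1).
1. Y lies on line XW with XY:YW = 1:2 ⇒ Y = (0, 2/3)
2. F lies on line BW with BF:FW = 5:2 ⇒ F = (2/7, 0)
3. T is the midpoint of BY ⇒ T = (1/2, 1/3)
4. Q is the intersection of line FW and line XT ⇒ Q = (3/4, 0)
through X parallel to QY: direction (-3/4, 2/3); meets FQ at K = (9/8, 0)
K = F + t·(Q−F) with t = 47/26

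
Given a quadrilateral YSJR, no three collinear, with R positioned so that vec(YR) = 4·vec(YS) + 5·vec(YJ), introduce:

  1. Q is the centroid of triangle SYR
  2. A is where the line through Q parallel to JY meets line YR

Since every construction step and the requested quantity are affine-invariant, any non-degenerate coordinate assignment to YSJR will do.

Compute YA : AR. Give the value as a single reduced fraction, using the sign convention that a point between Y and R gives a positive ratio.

YA:AR = 5/7

Work in coordinates with Y = (0, 0), S = (1, 0), J = (0, 1), R = (4, 5).
1. Q is the centroid of triangle SYR ⇒ Q = (5/3, 5/3)
2. A is where the line through Q parallel to JY meets line YR ⇒ A = (5/3, 25/12)
A = Y + t·(R−Y) with t = 5/12, so YA:AR = t:(1−t) = 5/12:7/12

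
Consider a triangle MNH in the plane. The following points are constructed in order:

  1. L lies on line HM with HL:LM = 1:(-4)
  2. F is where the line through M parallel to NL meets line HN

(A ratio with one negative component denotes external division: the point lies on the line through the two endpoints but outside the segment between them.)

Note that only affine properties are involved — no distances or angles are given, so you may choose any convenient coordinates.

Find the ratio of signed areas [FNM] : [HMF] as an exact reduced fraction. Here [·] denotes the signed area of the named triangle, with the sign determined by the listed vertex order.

[FNM]:[HMF] = 4/3

Assign M = (0, 0), N = (1, 0), H = (0, 1) — the answer is frame-independent, so this choice is without loss of generality.
1. L lies on line HM with HL:LM = 1:(-4) ⇒ L = (0, 4/3)
2. F is where the line through M parallel to NL meets line HN ⇒ F = (-3, 4)
2·[FNM] = -4, 2·[HMF] = -3
[FNM]:[HMF] = -4:-3 = 4/3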